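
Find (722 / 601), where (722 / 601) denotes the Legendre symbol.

1

(722 / 601)
  = (121 / 601)    [722 ≡ 121 mod 601]
  = (601 / 121)    [QR: 121 ≡ 1 mod 4, sign kept]
  = (117 / 121)    [601 ≡ 117 mod 121]
  = (121 / 117)    [QR: 117 ≡ 1 mod 4, sign kept]
  = (4 / 117)    [121 ≡ 4 mod 117]
  = (1 / 117)    [117 ≡ 5 mod 8 ⇒ (2 / 117)^2 = +1]
  = 1    [(1 / 117) = 1]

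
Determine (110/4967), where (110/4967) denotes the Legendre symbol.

-1

(110/4967)
  = (55/4967)    [4967 ≡ 7 mod 8 ⇒ (2/4967) = +1]
  = -(4967/55)    [QR: both ≡ 3 mod 4, sign flips]
  = -(17/55)    [4967 ≡ 17 mod 55]
  = -(55/17)    [QR: 17 ≡ 1 mod 4, sign kept]
  = -(4/17)    [55 ≡ 4 mod 17]
  = -(1/17)    [17 ≡ 1 mod 8 ⇒ (2/17)^2 = +1]
  = -1    [(1/17) = 1]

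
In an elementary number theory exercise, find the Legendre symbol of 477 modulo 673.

477 ≡ 1 (mod 4), so quadratic reciprocity gives (477/673) = (673/477). Reduce: 673 ≡ 196 (mod 477). Now have (196/477).
Factor out 2: 196 = 2^2·49. Since 477 ≡ 5 (mod 8), (2/477) = -1, and (2/477)^2 = +1. Now have (49/477).
49 ≡ 1 (mod 4), so quadratic reciprocity gives (49/477) = (477/49). Reduce: 477 ≡ 36 (mod 49). Now have (36/49).
Factor out 2: 36 = 2^2·9. Since 49 ≡ 1 (mod 8), (2/49) = +1, and (2/49)^2 = +1. Now have (9/49).
9 ≡ 1 (mod 4), so quadratic reciprocity gives (9/49) = (49/9). Reduce: 49 ≡ 4 (mod 9). Now have (4/9).
Factor out 2: 4 = 2^2. Since 9 ≡ 1 (mod 8), (2/9) = +1, and (2/9)^2 = +1. Now have (1/9).
(1/9) = 1. Collecting the sign factors: 1.

1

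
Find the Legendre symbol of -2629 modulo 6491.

(-2629|6491)
  = (3862|6491)    [-2629 ≡ 3862 mod 6491]
  = -(1931|6491)    [6491 ≡ 3 mod 8 ⇒ (2|6491) = -1]
  = (6491|1931)    [QR: both ≡ 3 mod 4, sign flips]
  = (698|1931)    [6491 ≡ 698 mod 1931]
  = -(349|1931)    [1931 ≡ 3 mod 8 ⇒ (2|1931) = -1]
  = -(1931|349)    [QR: 349 ≡ 1 mod 4, sign kept]
  = -(186|349)    [1931 ≡ 186 mod 349]
  = (93|349)    [349 ≡ 5 mod 8 ⇒ (2|349) = -1]
  = (349|93)    [QR: 93 ≡ 1 mod 4, sign kept]
  = (70|93)    [349 ≡ 70 mod 93]
  = -(35|93)    [93 ≡ 5 mod 8 ⇒ (2|93) = -1]
  = -(93|35)    [QR: 93 ≡ 1 mod 4, sign kept]
  = -(23|35)    [93 ≡ 23 mod 35]
  = (35|23)    [QR: both ≡ 3 mod 4, sign flips]
  = (12|23)    [35 ≡ 12 mod 23]
  = (3|23)    [23 ≡ 7 mod 8 ⇒ (2|23)^2 = +1]
  = -(23|3)    [QR: both ≡ 3 mod 4, sign flips]
  = -(2|3)    [23 ≡ 2 mod 3]
  = (1|3)    [3 ≡ 3 mod 8 ⇒ (2|3) = -1]
  = 1    [(1|3) = 1]

1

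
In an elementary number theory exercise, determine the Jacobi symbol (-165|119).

1

Reduce the numerator: -165 ≡ 73 (mod 119), so (-165|119) = (73|119).
73 ≡ 1 (mod 4), so quadratic reciprocity gives (73|119) = (119|73). Reduce: 119 ≡ 46 (mod 73). Now have (46|73).
Factor out 2: 46 = 2·23. Since 73 ≡ 1 (mod 8), (2|73) = +1. Now have (23|73).
73 ≡ 1 (mod 4), so quadratic reciprocity gives (23|73) = (73|23). Reduce: 73 ≡ 4 (mod 23). Now have (4|23).
Factor out 2: 4 = 2^2. Since 23 ≡ 7 (mod 8), (2|23) = +1, and (2|23)^2 = +1. Now have (1|23).
(1|23) = 1. Collecting the sign factors: 1.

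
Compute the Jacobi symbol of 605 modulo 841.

(605/841)
  = (841/605)    [QR: 605 ≡ 1 mod 4, sign kept]
  = (236/605)    [841 ≡ 236 mod 605]
  = (59/605)    [605 ≡ 5 mod 8 ⇒ (2/605)^2 = +1]
  = (605/59)    [QR: 605 ≡ 1 mod 4, sign kept]
  = (15/59)    [605 ≡ 15 mod 59]
  = -(59/15)    [QR: both ≡ 3 mod 4, sign flips]
  = -(14/15)    [59 ≡ 14 mod 15]
  = -(7/15)    [15 ≡ 7 mod 8 ⇒ (2/15) = +1]
  = (15/7)    [QR: both ≡ 3 mod 4, sign flips]
  = (1/7)    [15 ≡ 1 mod 7]
  = 1    [(1/7) = 1]

1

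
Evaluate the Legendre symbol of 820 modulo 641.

-1

(820/641)
  = (179/641)    [820 ≡ 179 mod 641]
  = (641/179)    [QR: 641 ≡ 1 mod 4, sign kept]
  = (104/179)    [641 ≡ 104 mod 179]
  = -(13/179)    [179 ≡ 3 mod 8 ⇒ (2/179)^3 = -1]
  = -(179/13)    [QR: 13 ≡ 1 mod 4, sign kept]
  = -(10/13)    [179 ≡ 10 mod 13]
  = (5/13)    [13 ≡ 5 mod 8 ⇒ (2/13) = -1]
  = (13/5)    [QR: 5 ≡ 1 mod 4, sign kept]
  = (3/5)    [13 ≡ 3 mod 5]
  = (5/3)    [QR: 5 ≡ 1 mod 4, sign kept]
  = (2/3)    [5 ≡ 2 mod 3]
  = -(1/3)    [3 ≡ 3 mod 8 ⇒ (2/3) = -1]
  = -1    [(1/3) = 1]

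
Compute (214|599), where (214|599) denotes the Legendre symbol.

-1

(214|599)
  = (107|599)    [599 ≡ 7 mod 8 ⇒ (2|599) = +1]
  = -(599|107)    [QR: both ≡ 3 mod 4, sign flips]
  = -(64|107)    [599 ≡ 64 mod 107]
  = -(1|107)    [107 ≡ 3 mod 8 ⇒ (2|107)^6 = +1]
  = -1    [(1|107) = 1]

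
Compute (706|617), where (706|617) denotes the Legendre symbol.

(706|617)
  = (89|617)    [706 ≡ 89 mod 617]
  = (617|89)    [QR: 89 ≡ 1 mod 4, sign kept]
  = (83|89)    [617 ≡ 83 mod 89]
  = (89|83)    [QR: 89 ≡ 1 mod 4, sign kept]
  = (6|83)    [89 ≡ 6 mod 83]
  = -(3|83)    [83 ≡ 3 mod 8 ⇒ (2|83) = -1]
  = (83|3)    [QR: both ≡ 3 mod 4, sign flips]
  = (2|3)    [83 ≡ 2 mod 3]
  = -(1|3)    [3 ≡ 3 mod 8 ⇒ (2|3) = -1]
  = -1    [(1|3) = 1]

-1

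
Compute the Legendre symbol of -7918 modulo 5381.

(-7918 / 5381)
  = (2844 / 5381)    [-7918 ≡ 2844 mod 5381]
  = (711 / 5381)    [5381 ≡ 5 mod 8 ⇒ (2 / 5381)^2 = +1]
  = (5381 / 711)    [QR: 5381 ≡ 1 mod 4, sign kept]
  = (404 / 711)    [5381 ≡ 404 mod 711]
  = (101 / 711)    [711 ≡ 7 mod 8 ⇒ (2 / 711)^2 = +1]
  = (711 / 101)    [QR: 101 ≡ 1 mod 4, sign kept]
  = (4 / 101)    [711 ≡ 4 mod 101]
  = (1 / 101)    [101 ≡ 5 mod 8 ⇒ (2 / 101)^2 = +1]
  = 1    [(1 / 101) = 1]

1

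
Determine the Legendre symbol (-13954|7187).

-1

Pull out -1: (-13954|7187) = (-1|7187)·(13954|7187). Since 7187 ≡ 3 (mod 4), (-1|7187) = -1. Now have -(13954|7187).
Reduce the numerator: 13954 ≡ 6767 (mod 7187), so (13954|7187) = (6767|7187).
Both 6767 ≡ 3 and 7187 ≡ 3 (mod 4), so reciprocity gives (6767|7187) = -(7187|6767). Reduce: 7187 ≡ 420 (mod 6767). Now have (420|6767).
Factor out 2: 420 = 2^2·105. Since 6767 ≡ 7 (mod 8), (2|6767) = +1, and (2|6767)^2 = +1. Now have (105|6767).
105 ≡ 1 (mod 4), so quadratic reciprocity gives (105|6767) = (6767|105). Reduce: 6767 ≡ 47 (mod 105). Now have (47|105).
105 ≡ 1 (mod 4), so quadratic reciprocity gives (47|105) = (105|47). Reduce: 105 ≡ 11 (mod 47). Now have (11|47).
Both 11 ≡ 3 and 47 ≡ 3 (mod 4), so reciprocity gives (11|47) = -(47|11). Reduce: 47 ≡ 3 (mod 11). Now have -(3|11).
Both 3 ≡ 3 and 11 ≡ 3 (mod 4), so reciprocity gives (3|11) = -(11|3). Reduce: 11 ≡ 2 (mod 3). Now have (2|3).
Factor out 2: 2 = 2. Since 3 ≡ 3 (mod 8), (2|3) = -1. Now have -(1|3).
(1|3) = 1. Collecting the sign factors: -1.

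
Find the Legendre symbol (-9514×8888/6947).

By multiplicativity, (-9514·8888/6947) = (-9514/6947)·(8888/6947).
First factor (-9514/6947):
Pull out -1: (-9514/6947) = (-1/6947)·(9514/6947). Since 6947 ≡ 3 (mod 4), (-1/6947) = -1. Now have -(9514/6947).
Reduce the numerator: 9514 ≡ 2567 (mod 6947), so (9514/6947) = (2567/6947).
Both 2567 ≡ 3 and 6947 ≡ 3 (mod 4), so reciprocity gives (2567/6947) = -(6947/2567). Reduce: 6947 ≡ 1813 (mod 2567). Now have (1813/2567).
1813 ≡ 1 (mod 4), so quadratic reciprocity gives (1813/2567) = (2567/1813). Reduce: 2567 ≡ 754 (mod 1813). Now have (754/1813).
Factor out 2: 754 = 2·377. Since 1813 ≡ 5 (mod 8), (2/1813) = -1. Now have -(377/1813).
377 ≡ 1 (mod 4), so quadratic reciprocity gives (377/1813) = (1813/377). Reduce: 1813 ≡ 305 (mod 377). Now have -(305/377).
305 ≡ 1 (mod 4), so quadratic reciprocity gives (305/377) = (377/305). Reduce: 377 ≡ 72 (mod 305). Now have -(72/305).
Factor out 2: 72 = 2^3·9. Since 305 ≡ 1 (mod 8), (2/305) = +1, and (2/305)^3 = +1. Now have -(9/305).
9 ≡ 1 (mod 4), so quadratic reciprocity gives (9/305) = (305/9). Reduce: 305 ≡ 8 (mod 9). Now have -(8/9).
Factor out 2: 8 = 2^3. Since 9 ≡ 1 (mod 8), (2/9) = +1, and (2/9)^3 = +1. Now have -(1/9).
(1/9) = 1. Collecting the sign factors: -1.
Second factor (8888/6947):
Reduce the numerator: 8888 ≡ 1941 (mod 6947), so (8888/6947) = (1941/6947).
1941 ≡ 1 (mod 4), so quadratic reciprocity gives (1941/6947) = (6947/1941). Reduce: 6947 ≡ 1124 (mod 1941). Now have (1124/1941).
Factor out 2: 1124 = 2^2·281. Since 1941 ≡ 5 (mod 8), (2/1941) = -1, and (2/1941)^2 = +1. Now have (281/1941).
281 ≡ 1 (mod 4), so quadratic reciprocity gives (281/1941) = (1941/281). Reduce: 1941 ≡ 255 (mod 281). Now have (255/281).
281 ≡ 1 (mod 4), so quadratic reciprocity gives (255/281) = (281/255). Reduce: 281 ≡ 26 (mod 255). Now have (26/255).
Factor out 2: 26 = 2·13. Since 255 ≡ 7 (mod 8), (2/255) = +1. Now have (13/255).
13 ≡ 1 (mod 4), so quadratic reciprocity gives (13/255) = (255/13). Reduce: 255 ≡ 8 (mod 13). Now have (8/13).
Factor out 2: 8 = 2^3. Since 13 ≡ 5 (mod 8), (2/13) = -1, and (2/13)^3 = -1. Now have -(1/13).
(1/13) = 1. Collecting the sign factors: -1.
Product: (-1)·(-1) = 1.

1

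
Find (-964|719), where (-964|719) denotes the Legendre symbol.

-1

Pull out -1: (-964|719) = (-1|719)·(964|719). Since 719 ≡ 3 (mod 4), (-1|719) = -1. Now have -(964|719).
Reduce the numerator: 964 ≡ 245 (mod 719), so (964|719) = (245|719).
245 ≡ 1 (mod 4), so quadratic reciprocity gives (245|719) = (719|245). Reduce: 719 ≡ 229 (mod 245). Now have -(229|245).
229 ≡ 1 (mod 4), so quadratic reciprocity gives (229|245) = (245|229). Reduce: 245 ≡ 16 (mod 229). Now have -(16|229).
Factor out 2: 16 = 2^4. Since 229 ≡ 5 (mod 8), (2|229) = -1, and (2|229)^4 = +1. Now have -(1|229).
(1|229) = 1. Collecting the sign factors: -1.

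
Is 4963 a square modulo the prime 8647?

Both 4963 ≡ 3 and 8647 ≡ 3 (mod 4), so reciprocity gives (4963/8647) = -(8647/4963). Reduce: 8647 ≡ 3684 (mod 4963). Now have -(3684/4963).
Factor out 2: 3684 = 2^2·921. Since 4963 ≡ 3 (mod 8), (2/4963) = -1, and (2/4963)^2 = +1. Now have -(921/4963).
921 ≡ 1 (mod 4), so quadratic reciprocity gives (921/4963) = (4963/921). Reduce: 4963 ≡ 358 (mod 921). Now have -(358/921).
Factor out 2: 358 = 2·179. Since 921 ≡ 1 (mod 8), (2/921) = +1. Now have -(179/921).
921 ≡ 1 (mod 4), so quadratic reciprocity gives (179/921) = (921/179). Reduce: 921 ≡ 26 (mod 179). Now have -(26/179).
Factor out 2: 26 = 2·13. Since 179 ≡ 3 (mod 8), (2/179) = -1. Now have (13/179).
13 ≡ 1 (mod 4), so quadratic reciprocity gives (13/179) = (179/13). Reduce: 179 ≡ 10 (mod 13). Now have (10/13).
Factor out 2: 10 = 2·5. Since 13 ≡ 5 (mod 8), (2/13) = -1. Now have -(5/13).
5 ≡ 1 (mod 4), so quadratic reciprocity gives (5/13) = (13/5). Reduce: 13 ≡ 3 (mod 5). Now have -(3/5).
5 ≡ 1 (mod 4), so quadratic reciprocity gives (3/5) = (5/3). Reduce: 5 ≡ 2 (mod 3). Now have -(2/3).
Factor out 2: 2 = 2. Since 3 ≡ 3 (mod 8), (2/3) = -1. Now have (1/3).
(1/3) = 1. Collecting the sign factors: 1.
The Legendre symbol is 1, so x^2 ≡ 4963 (mod 8647) has solution.

yes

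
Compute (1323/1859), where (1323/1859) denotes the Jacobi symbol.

1

(1323/1859)
  = -(1859/1323)    [QR: both ≡ 3 mod 4, sign flips]
  = -(536/1323)    [1859 ≡ 536 mod 1323]
  = (67/1323)    [1323 ≡ 3 mod 8 ⇒ (2/1323)^3 = -1]
  = -(1323/67)    [QR: both ≡ 3 mod 4, sign flips]
  = -(50/67)    [1323 ≡ 50 mod 67]
  = (25/67)    [67 ≡ 3 mod 8 ⇒ (2/67) = -1]
  = (67/25)    [QR: 25 ≡ 1 mod 4, sign kept]
  = (17/25)    [67 ≡ 17 mod 25]
  = (25/17)    [QR: 17 ≡ 1 mod 4, sign kept]
  = (8/17)    [25 ≡ 8 mod 17]
  = (1/17)    [17 ≡ 1 mod 8 ⇒ (2/17)^3 = +1]
  = 1    [(1/17) = 1]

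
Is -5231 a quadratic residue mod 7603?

Pull out -1: (-5231/7603) = (-1/7603)·(5231/7603). Since 7603 ≡ 3 (mod 4), (-1/7603) = -1. Now have -(5231/7603).
Both 5231 ≡ 3 and 7603 ≡ 3 (mod 4), so reciprocity gives (5231/7603) = -(7603/5231). Reduce: 7603 ≡ 2372 (mod 5231). Now have (2372/5231).
Factor out 2: 2372 = 2^2·593. Since 5231 ≡ 7 (mod 8), (2/5231) = +1, and (2/5231)^2 = +1. Now have (593/5231).
593 ≡ 1 (mod 4), so quadratic reciprocity gives (593/5231) = (5231/593). Reduce: 5231 ≡ 487 (mod 593). Now have (487/593).
593 ≡ 1 (mod 4), so quadratic reciprocity gives (487/593) = (593/487). Reduce: 593 ≡ 106 (mod 487). Now have (106/487).
Factor out 2: 106 = 2·53. Since 487 ≡ 7 (mod 8), (2/487) = +1. Now have (53/487).
53 ≡ 1 (mod 4), so quadratic reciprocity gives (53/487) = (487/53). Reduce: 487 ≡ 10 (mod 53). Now have (10/53).
Factor out 2: 10 = 2·5. Since 53 ≡ 5 (mod 8), (2/53) = -1. Now have -(5/53).
5 ≡ 1 (mod 4), so quadratic reciprocity gives (5/53) = (53/5). Reduce: 53 ≡ 3 (mod 5). Now have -(3/5).
5 ≡ 1 (mod 4), so quadratic reciprocity gives (3/5) = (5/3). Reduce: 5 ≡ 2 (mod 3). Now have -(2/3).
Factor out 2: 2 = 2. Since 3 ≡ 3 (mod 8), (2/3) = -1. Now have (1/3).
(1/3) = 1. Collecting the sign factors: 1.
The Legendre symbol is 1, so x^2 ≡ -5231 (mod 7603) has solution.

yes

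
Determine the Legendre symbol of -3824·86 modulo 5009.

By multiplicativity, (-3824·86/5009) = (-3824/5009)·(86/5009).
First factor (-3824/5009):
Reduce the numerator: -3824 ≡ 1185 (mod 5009), so (-3824/5009) = (1185/5009).
1185 ≡ 1 (mod 4), so quadratic reciprocity gives (1185/5009) = (5009/1185). Reduce: 5009 ≡ 269 (mod 1185). Now have (269/1185).
269 ≡ 1 (mod 4), so quadratic reciprocity gives (269/1185) = (1185/269). Reduce: 1185 ≡ 109 (mod 269). Now have (109/269).
109 ≡ 1 (mod 4), so quadratic reciprocity gives (109/269) = (269/109). Reduce: 269 ≡ 51 (mod 109). Now have (51/109).
109 ≡ 1 (mod 4), so quadratic reciprocity gives (51/109) = (109/51). Reduce: 109 ≡ 7 (mod 51). Now have (7/51).
Both 7 ≡ 3 and 51 ≡ 3 (mod 4), so reciprocity gives (7/51) = -(51/7). Reduce: 51 ≡ 2 (mod 7). Now have -(2/7).
Factor out 2: 2 = 2. Since 7 ≡ 7 (mod 8), (2/7) = +1. Now have -(1/7).
(1/7) = 1. Collecting the sign factors: -1.
Second factor (86/5009):
Factor out 2: 86 = 2·43. Since 5009 ≡ 1 (mod 8), (2/5009) = +1. Now have (43/5009).
5009 ≡ 1 (mod 4), so quadratic reciprocity gives (43/5009) = (5009/43). Reduce: 5009 ≡ 21 (mod 43). Now have (21/43).
21 ≡ 1 (mod 4), so quadratic reciprocity gives (21/43) = (43/21). Reduce: 43 ≡ 1 (mod 21). Now have (1/21).
(1/21) = 1. Collecting the sign factors: 1.
Product: (-1)·(1) = -1.

-1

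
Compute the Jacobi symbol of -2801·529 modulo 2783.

By multiplicativity, (-2801·529/2783) = (-2801/2783)·(529/2783).
First factor (-2801/2783):
Pull out -1: (-2801/2783) = (-1/2783)·(2801/2783). Since 2783 ≡ 3 (mod 4), (-1/2783) = -1. Now have -(2801/2783).
Reduce the numerator: 2801 ≡ 18 (mod 2783), so (2801/2783) = (18/2783).
Factor out 2: 18 = 2·9. Since 2783 ≡ 7 (mod 8), (2/2783) = +1. Now have -(9/2783).
9 ≡ 1 (mod 4), so quadratic reciprocity gives (9/2783) = (2783/9). Reduce: 2783 ≡ 2 (mod 9). Now have -(2/9).
Factor out 2: 2 = 2. Since 9 ≡ 1 (mod 8), (2/9) = +1. Now have -(1/9).
(1/9) = 1. Collecting the sign factors: -1.
Second factor (529/2783):
529 ≡ 1 (mod 4), so quadratic reciprocity gives (529/2783) = (2783/529). Reduce: 2783 ≡ 138 (mod 529). Now have (138/529).
Factor out 2: 138 = 2·69. Since 529 ≡ 1 (mod 8), (2/529) = +1. Now have (69/529).
69 ≡ 1 (mod 4), so quadratic reciprocity gives (69/529) = (529/69). Reduce: 529 ≡ 46 (mod 69). Now have (46/69).
Factor out 2: 46 = 2·23. Since 69 ≡ 5 (mod 8), (2/69) = -1. Now have -(23/69).
69 ≡ 1 (mod 4), so quadratic reciprocity gives (23/69) = (69/23). Reduce: 69 ≡ 0 (mod 23). Now have -(0/23).
The numerator is now 0 with denominator 23 > 1: the symbol is 0.
Product: (-1)·(0) = 0.

0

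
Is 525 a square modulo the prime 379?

yes

(525/379)
  = (146/379)    [525 ≡ 146 mod 379]
  = -(73/379)    [379 ≡ 3 mod 8 ⇒ (2/379) = -1]
  = -(379/73)    [QR: 73 ≡ 1 mod 4, sign kept]
  = -(14/73)    [379 ≡ 14 mod 73]
  = -(7/73)    [73 ≡ 1 mod 8 ⇒ (2/73) = +1]
  = -(73/7)    [QR: 73 ≡ 1 mod 4, sign kept]
  = -(3/7)    [73 ≡ 3 mod 7]
  = (7/3)    [QR: both ≡ 3 mod 4, sign flips]
  = (1/3)    [7 ≡ 1 mod 3]
  = 1    [(1/3) = 1]
The Legendre symbol is 1, so x^2 ≡ 525 (mod 379) has solution.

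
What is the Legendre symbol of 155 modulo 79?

1

Reduce the numerator: 155 ≡ 76 (mod 79), so (155/79) = (76/79).
Factor out 2: 76 = 2^2·19. Since 79 ≡ 7 (mod 8), (2/79) = +1, and (2/79)^2 = +1. Now have (19/79).
Both 19 ≡ 3 and 79 ≡ 3 (mod 4), so reciprocity gives (19/79) = -(79/19). Reduce: 79 ≡ 3 (mod 19). Now have -(3/19).
Both 3 ≡ 3 and 19 ≡ 3 (mod 4), so reciprocity gives (3/19) = -(19/3). Reduce: 19 ≡ 1 (mod 3). Now have (1/3).
(1/3) = 1. Collecting the sign factors: 1.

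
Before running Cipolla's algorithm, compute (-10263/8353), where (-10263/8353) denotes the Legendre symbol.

1

(-10263/8353)
  = (10263/8353)    [8353 ≡ 1 mod 4 ⇒ (-1/8353) = +1]
  = (1910/8353)    [10263 ≡ 1910 mod 8353]
  = (955/8353)    [8353 ≡ 1 mod 8 ⇒ (2/8353) = +1]
  = (8353/955)    [QR: 8353 ≡ 1 mod 4, sign kept]
  = (713/955)    [8353 ≡ 713 mod 955]
  = (955/713)    [QR: 713 ≡ 1 mod 4, sign kept]
  = (242/713)    [955 ≡ 242 mod 713]
  = (121/713)    [713 ≡ 1 mod 8 ⇒ (2/713) = +1]
  = (713/121)    [QR: 121 ≡ 1 mod 4, sign kept]
  = (108/121)    [713 ≡ 108 mod 121]
  = (27/121)    [121 ≡ 1 mod 8 ⇒ (2/121)^2 = +1]
  = (121/27)    [QR: 121 ≡ 1 mod 4, sign kept]
  = (13/27)    [121 ≡ 13 mod 27]
  = (27/13)    [QR: 13 ≡ 1 mod 4, sign kept]
  = (1/13)    [27 ≡ 1 mod 13]
  = 1    [(1/13) = 1]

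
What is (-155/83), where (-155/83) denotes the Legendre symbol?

Reduce the numerator: -155 ≡ 11 (mod 83), so (-155/83) = (11/83).
Both 11 ≡ 3 and 83 ≡ 3 (mod 4), so reciprocity gives (11/83) = -(83/11). Reduce: 83 ≡ 6 (mod 11). Now have -(6/11).
Factor out 2: 6 = 2·3. Since 11 ≡ 3 (mod 8), (2/11) = -1. Now have (3/11).
Both 3 ≡ 3 and 11 ≡ 3 (mod 4), so reciprocity gives (3/11) = -(11/3). Reduce: 11 ≡ 2 (mod 3). Now have -(2/3).
Factor out 2: 2 = 2. Since 3 ≡ 3 (mod 8), (2/3) = -1. Now have (1/3).
(1/3) = 1. Collecting the sign factors: 1.

1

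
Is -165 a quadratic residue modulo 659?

no

(-165|659)
  = (494|659)    [-165 ≡ 494 mod 659]
  = -(247|659)    [659 ≡ 3 mod 8 ⇒ (2|659) = -1]
  = (659|247)    [QR: both ≡ 3 mod 4, sign flips]
  = (165|247)    [659 ≡ 165 mod 247]
  = (247|165)    [QR: 165 ≡ 1 mod 4, sign kept]
  = (82|165)    [247 ≡ 82 mod 165]
  = -(41|165)    [165 ≡ 5 mod 8 ⇒ (2|165) = -1]
  = -(165|41)    [QR: 41 ≡ 1 mod 4, sign kept]
  = -(1|41)    [165 ≡ 1 mod 41]
  = -1    [(1|41) = 1]
(-165|659) = -1, and 659 is prime, so -165 is not a quadratic residue mod 659.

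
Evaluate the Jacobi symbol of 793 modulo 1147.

1

(793 / 1147)
  = (1147 / 793)    [QR: 793 ≡ 1 mod 4, sign kept]
  = (354 / 793)    [1147 ≡ 354 mod 793]
  = (177 / 793)    [793 ≡ 1 mod 8 ⇒ (2 / 793) = +1]
  = (793 / 177)    [QR: 177 ≡ 1 mod 4, sign kept]
  = (85 / 177)    [793 ≡ 85 mod 177]
  = (177 / 85)    [QR: 85 ≡ 1 mod 4, sign kept]
  = (7 / 85)    [177 ≡ 7 mod 85]
  = (85 / 7)    [QR: 85 ≡ 1 mod 4, sign kept]
  = (1 / 7)    [85 ≡ 1 mod 7]
  = 1    [(1 / 7) = 1]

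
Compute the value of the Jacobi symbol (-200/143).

-1

Pull out -1: (-200/143) = (-1/143)·(200/143). Since 143 ≡ 3 (mod 4), (-1/143) = -1. Now have -(200/143).
Reduce the numerator: 200 ≡ 57 (mod 143), so (200/143) = (57/143).
57 ≡ 1 (mod 4), so quadratic reciprocity gives (57/143) = (143/57). Reduce: 143 ≡ 29 (mod 57). Now have -(29/57).
29 ≡ 1 (mod 4), so quadratic reciprocity gives (29/57) = (57/29). Reduce: 57 ≡ 28 (mod 29). Now have -(28/29).
Factor out 2: 28 = 2^2·7. Since 29 ≡ 5 (mod 8), (2/29) = -1, and (2/29)^2 = +1. Now have -(7/29).
29 ≡ 1 (mod 4), so quadratic reciprocity gives (7/29) = (29/7). Reduce: 29 ≡ 1 (mod 7). Now have -(1/7).
(1/7) = 1. Collecting the sign factors: -1.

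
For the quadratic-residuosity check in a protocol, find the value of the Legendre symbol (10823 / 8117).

-1

Reduce the numerator: 10823 ≡ 2706 (mod 8117), so (10823 / 8117) = (2706 / 8117).
Factor out 2: 2706 = 2·1353. Since 8117 ≡ 5 (mod 8), (2 / 8117) = -1. Now have -(1353 / 8117).
1353 ≡ 1 (mod 4), so quadratic reciprocity gives (1353 / 8117) = (8117 / 1353). Reduce: 8117 ≡ 1352 (mod 1353). Now have -(1352 / 1353).
Factor out 2: 1352 = 2^3·169. Since 1353 ≡ 1 (mod 8), (2 / 1353) = +1, and (2 / 1353)^3 = +1. Now have -(169 / 1353).
169 ≡ 1 (mod 4), so quadratic reciprocity gives (169 / 1353) = (1353 / 169). Reduce: 1353 ≡ 1 (mod 169). Now have -(1 / 169).
(1 / 169) = 1. Collecting the sign factors: -1.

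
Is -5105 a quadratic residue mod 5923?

Reduce the numerator: -5105 ≡ 818 (mod 5923), so (-5105/5923) = (818/5923).
Factor out 2: 818 = 2·409. Since 5923 ≡ 3 (mod 8), (2/5923) = -1. Now have -(409/5923).
409 ≡ 1 (mod 4), so quadratic reciprocity gives (409/5923) = (5923/409). Reduce: 5923 ≡ 197 (mod 409). Now have -(197/409).
197 ≡ 1 (mod 4), so quadratic reciprocity gives (197/409) = (409/197). Reduce: 409 ≡ 15 (mod 197). Now have -(15/197).
197 ≡ 1 (mod 4), so quadratic reciprocity gives (15/197) = (197/15). Reduce: 197 ≡ 2 (mod 15). Now have -(2/15).
Factor out 2: 2 = 2. Since 15 ≡ 7 (mod 8), (2/15) = +1. Now have -(1/15).
(1/15) = 1. Collecting the sign factors: -1.
(-5105/5923) = -1, and 5923 is prime, so -5105 is not a quadratic residue mod 5923.

no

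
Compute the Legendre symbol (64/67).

1

(64/67)
  = (1/67)    [67 ≡ 3 mod 8 ⇒ (2/67)^6 = +1]
  = 1    [(1/67) = 1]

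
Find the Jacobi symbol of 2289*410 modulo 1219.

By multiplicativity, (2289·410/1219) = (2289/1219)·(410/1219).
First factor (2289/1219):
(2289/1219)
  = (1070/1219)    [2289 ≡ 1070 mod 1219]
  = -(535/1219)    [1219 ≡ 3 mod 8 ⇒ (2/1219) = -1]
  = (1219/535)    [QR: both ≡ 3 mod 4, sign flips]
  = (149/535)    [1219 ≡ 149 mod 535]
  = (535/149)    [QR: 149 ≡ 1 mod 4, sign kept]
  = (88/149)    [535 ≡ 88 mod 149]
  = -(11/149)    [149 ≡ 5 mod 8 ⇒ (2/149)^3 = -1]
  = -(149/11)    [QR: 149 ≡ 1 mod 4, sign kept]
  = -(6/11)    [149 ≡ 6 mod 11]
  = (3/11)    [11 ≡ 3 mod 8 ⇒ (2/11) = -1]
  = -(11/3)    [QR: both ≡ 3 mod 4, sign flips]
  = -(2/3)    [11 ≡ 2 mod 3]
  = (1/3)    [3 ≡ 3 mod 8 ⇒ (2/3) = -1]
  = 1    [(1/3) = 1]
Second factor (410/1219):
(410/1219)
  = -(205/1219)    [1219 ≡ 3 mod 8 ⇒ (2/1219) = -1]
  = -(1219/205)    [QR: 205 ≡ 1 mod 4, sign kept]
  = -(194/205)    [1219 ≡ 194 mod 205]
  = (97/205)    [205 ≡ 5 mod 8 ⇒ (2/205) = -1]
  = (205/97)    [QR: 97 ≡ 1 mod 4, sign kept]
  = (11/97)    [205 ≡ 11 mod 97]
  = (97/11)    [QR: 97 ≡ 1 mod 4, sign kept]
  = (9/11)    [97 ≡ 9 mod 11]
  = (11/9)    [QR: 9 ≡ 1 mod 4, sign kept]
  = (2/9)    [11 ≡ 2 mod 9]
  = (1/9)    [9 ≡ 1 mod 8 ⇒ (2/9) = +1]
  = 1    [(1/9) = 1]
Product: (1)·(1) = 1.

1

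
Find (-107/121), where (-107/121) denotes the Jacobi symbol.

1

Pull out -1: (-107/121) = (-1/121)·(107/121). Since 121 ≡ 1 (mod 4), (-1/121) = +1. Now have (107/121).
121 ≡ 1 (mod 4), so quadratic reciprocity gives (107/121) = (121/107). Reduce: 121 ≡ 14 (mod 107). Now have (14/107).
Factor out 2: 14 = 2·7. Since 107 ≡ 3 (mod 8), (2/107) = -1. Now have -(7/107).
Both 7 ≡ 3 and 107 ≡ 3 (mod 4), so reciprocity gives (7/107) = -(107/7). Reduce: 107 ≡ 2 (mod 7). Now have (2/7).
Factor out 2: 2 = 2. Since 7 ≡ 7 (mod 8), (2/7) = +1. Now have (1/7).
(1/7) = 1. Collecting the sign factors: 1.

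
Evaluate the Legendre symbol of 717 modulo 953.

1

717 ≡ 1 (mod 4), so quadratic reciprocity gives (717/953) = (953/717). Reduce: 953 ≡ 236 (mod 717). Now have (236/717).
Factor out 2: 236 = 2^2·59. Since 717 ≡ 5 (mod 8), (2/717) = -1, and (2/717)^2 = +1. Now have (59/717).
717 ≡ 1 (mod 4), so quadratic reciprocity gives (59/717) = (717/59). Reduce: 717 ≡ 9 (mod 59). Now have (9/59).
9 ≡ 1 (mod 4), so quadratic reciprocity gives (9/59) = (59/9). Reduce: 59 ≡ 5 (mod 9). Now have (5/9).
5 ≡ 1 (mod 4), so quadratic reciprocity gives (5/9) = (9/5). Reduce: 9 ≡ 4 (mod 5). Now have (4/5).
Factor out 2: 4 = 2^2. Since 5 ≡ 5 (mod 8), (2/5) = -1, and (2/5)^2 = +1. Now have (1/5).
(1/5) = 1. Collecting the sign factors: 1.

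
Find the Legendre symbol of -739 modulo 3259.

1

(-739|3259)
  = (2520|3259)    [-739 ≡ 2520 mod 3259]
  = -(315|3259)    [3259 ≡ 3 mod 8 ⇒ (2|3259)^3 = -1]
  = (3259|315)    [QR: both ≡ 3 mod 4, sign flips]
  = (109|315)    [3259 ≡ 109 mod 315]
  = (315|109)    [QR: 109 ≡ 1 mod 4, sign kept]
  = (97|109)    [315 ≡ 97 mod 109]
  = (109|97)    [QR: 97 ≡ 1 mod 4, sign kept]
  = (12|97)    [109 ≡ 12 mod 97]
  = (3|97)    [97 ≡ 1 mod 8 ⇒ (2|97)^2 = +1]
  = (97|3)    [QR: 97 ≡ 1 mod 4, sign kept]
  = (1|3)    [97 ≡ 1 mod 3]
  = 1    [(1|3) = 1]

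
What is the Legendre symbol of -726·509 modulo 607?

-1

By multiplicativity, (-726·509|607) = (-726|607)·(509|607).
First factor (-726|607):
Pull out -1: (-726|607) = (-1|607)·(726|607). Since 607 ≡ 3 (mod 4), (-1|607) = -1. Now have -(726|607).
Reduce the numerator: 726 ≡ 119 (mod 607), so (726|607) = (119|607).
Both 119 ≡ 3 and 607 ≡ 3 (mod 4), so reciprocity gives (119|607) = -(607|119). Reduce: 607 ≡ 12 (mod 119). Now have (12|119).
Factor out 2: 12 = 2^2·3. Since 119 ≡ 7 (mod 8), (2|119) = +1, and (2|119)^2 = +1. Now have (3|119).
Both 3 ≡ 3 and 119 ≡ 3 (mod 4), so reciprocity gives (3|119) = -(119|3). Reduce: 119 ≡ 2 (mod 3). Now have -(2|3).
Factor out 2: 2 = 2. Since 3 ≡ 3 (mod 8), (2|3) = -1. Now have (1|3).
(1|3) = 1. Collecting the sign factors: 1.
Second factor (509|607):
509 ≡ 1 (mod 4), so quadratic reciprocity gives (509|607) = (607|509). Reduce: 607 ≡ 98 (mod 509). Now have (98|509).
Factor out 2: 98 = 2·49. Since 509 ≡ 5 (mod 8), (2|509) = -1. Now have -(49|509).
49 ≡ 1 (mod 4), so quadratic reciprocity gives (49|509) = (509|49). Reduce: 509 ≡ 19 (mod 49). Now have -(19|49).
49 ≡ 1 (mod 4), so quadratic reciprocity gives (19|49) = (49|19). Reduce: 49 ≡ 11 (mod 19). Now have -(11|19).
Both 11 ≡ 3 and 19 ≡ 3 (mod 4), so reciprocity gives (11|19) = -(19|11). Reduce: 19 ≡ 8 (mod 11). Now have (8|11).
Factor out 2: 8 = 2^3. Since 11 ≡ 3 (mod 8), (2|11) = -1, and (2|11)^3 = -1. Now have -(1|11).
(1|11) = 1. Collecting the sign factors: -1.
Product: (1)·(-1) = -1.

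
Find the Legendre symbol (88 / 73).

-1

(88 / 73)
  = (15 / 73)    [88 ≡ 15 mod 73]
  = (73 / 15)    [QR: 73 ≡ 1 mod 4, sign kept]
  = (13 / 15)    [73 ≡ 13 mod 15]
  = (15 / 13)    [QR: 13 ≡ 1 mod 4, sign kept]
  = (2 / 13)    [15 ≡ 2 mod 13]
  = -(1 / 13)    [13 ≡ 5 mod 8 ⇒ (2 / 13) = -1]
  = -1    [(1 / 13) = 1]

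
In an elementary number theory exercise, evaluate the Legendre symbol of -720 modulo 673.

-1

Reduce the numerator: -720 ≡ 626 (mod 673), so (-720|673) = (626|673).
Factor out 2: 626 = 2·313. Since 673 ≡ 1 (mod 8), (2|673) = +1. Now have (313|673).
313 ≡ 1 (mod 4), so quadratic reciprocity gives (313|673) = (673|313). Reduce: 673 ≡ 47 (mod 313). Now have (47|313).
313 ≡ 1 (mod 4), so quadratic reciprocity gives (47|313) = (313|47). Reduce: 313 ≡ 31 (mod 47). Now have (31|47).
Both 31 ≡ 3 and 47 ≡ 3 (mod 4), so reciprocity gives (31|47) = -(47|31). Reduce: 47 ≡ 16 (mod 31). Now have -(16|31).
Factor out 2: 16 = 2^4. Since 31 ≡ 7 (mod 8), (2|31) = +1, and (2|31)^4 = +1. Now have -(1|31).
(1|31) = 1. Collecting the sign factors: -1.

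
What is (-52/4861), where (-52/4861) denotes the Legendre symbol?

Pull out -1: (-52/4861) = (-1/4861)·(52/4861). Since 4861 ≡ 1 (mod 4), (-1/4861) = +1. Now have (52/4861).
Factor out 2: 52 = 2^2·13. Since 4861 ≡ 5 (mod 8), (2/4861) = -1, and (2/4861)^2 = +1. Now have (13/4861).
13 ≡ 1 (mod 4), so quadratic reciprocity gives (13/4861) = (4861/13). Reduce: 4861 ≡ 12 (mod 13). Now have (12/13).
Factor out 2: 12 = 2^2·3. Since 13 ≡ 5 (mod 8), (2/13) = -1, and (2/13)^2 = +1. Now have (3/13).
13 ≡ 1 (mod 4), so quadratic reciprocity gives (3/13) = (13/3). Reduce: 13 ≡ 1 (mod 3). Now have (1/3).
(1/3) = 1. Collecting the sign factors: 1.

1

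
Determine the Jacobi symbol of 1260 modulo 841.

Reduce the numerator: 1260 ≡ 419 (mod 841), so (1260|841) = (419|841).
841 ≡ 1 (mod 4), so quadratic reciprocity gives (419|841) = (841|419). Reduce: 841 ≡ 3 (mod 419). Now have (3|419).
Both 3 ≡ 3 and 419 ≡ 3 (mod 4), so reciprocity gives (3|419) = -(419|3). Reduce: 419 ≡ 2 (mod 3). Now have -(2|3).
Factor out 2: 2 = 2. Since 3 ≡ 3 (mod 8), (2|3) = -1. Now have (1|3).
(1|3) = 1. Collecting the sign factors: 1.

1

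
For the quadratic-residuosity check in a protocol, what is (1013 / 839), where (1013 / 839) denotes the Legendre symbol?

-1

(1013 / 839)
  = (174 / 839)    [1013 ≡ 174 mod 839]
  = (87 / 839)    [839 ≡ 7 mod 8 ⇒ (2 / 839) = +1]
  = -(839 / 87)    [QR: both ≡ 3 mod 4, sign flips]
  = -(56 / 87)    [839 ≡ 56 mod 87]
  = -(7 / 87)    [87 ≡ 7 mod 8 ⇒ (2 / 87)^3 = +1]
  = (87 / 7)    [QR: both ≡ 3 mod 4, sign flips]
  = (3 / 7)    [87 ≡ 3 mod 7]
  = -(7 / 3)    [QR: both ≡ 3 mod 4, sign flips]
  = -(1 / 3)    [7 ≡ 1 mod 3]
  = -1    [(1 / 3) = 1]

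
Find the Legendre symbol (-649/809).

Pull out -1: (-649/809) = (-1/809)·(649/809). Since 809 ≡ 1 (mod 4), (-1/809) = +1. Now have (649/809).
649 ≡ 1 (mod 4), so quadratic reciprocity gives (649/809) = (809/649). Reduce: 809 ≡ 160 (mod 649). Now have (160/649).
Factor out 2: 160 = 2^5·5. Since 649 ≡ 1 (mod 8), (2/649) = +1, and (2/649)^5 = +1. Now have (5/649).
5 ≡ 1 (mod 4), so quadratic reciprocity gives (5/649) = (649/5). Reduce: 649 ≡ 4 (mod 5). Now have (4/5).
Factor out 2: 4 = 2^2. Since 5 ≡ 5 (mod 8), (2/5) = -1, and (2/5)^2 = +1. Now have (1/5).
(1/5) = 1. Collecting the sign factors: 1.

1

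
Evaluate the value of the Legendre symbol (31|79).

1

Both 31 ≡ 3 and 79 ≡ 3 (mod 4), so reciprocity gives (31|79) = -(79|31). Reduce: 79 ≡ 17 (mod 31). Now have -(17|31).
17 ≡ 1 (mod 4), so quadratic reciprocity gives (17|31) = (31|17). Reduce: 31 ≡ 14 (mod 17). Now have -(14|17).
Factor out 2: 14 = 2·7. Since 17 ≡ 1 (mod 8), (2|17) = +1. Now have -(7|17).
17 ≡ 1 (mod 4), so quadratic reciprocity gives (7|17) = (17|7). Reduce: 17 ≡ 3 (mod 7). Now have -(3|7).
Both 3 ≡ 3 and 7 ≡ 3 (mod 4), so reciprocity gives (3|7) = -(7|3). Reduce: 7 ≡ 1 (mod 3). Now have (1|3).
(1|3) = 1. Collecting the sign factors: 1.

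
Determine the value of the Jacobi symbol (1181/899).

1

Reduce the numerator: 1181 ≡ 282 (mod 899), so (1181/899) = (282/899).
Factor out 2: 282 = 2·141. Since 899 ≡ 3 (mod 8), (2/899) = -1. Now have -(141/899).
141 ≡ 1 (mod 4), so quadratic reciprocity gives (141/899) = (899/141). Reduce: 899 ≡ 53 (mod 141). Now have -(53/141).
53 ≡ 1 (mod 4), so quadratic reciprocity gives (53/141) = (141/53). Reduce: 141 ≡ 35 (mod 53). Now have -(35/53).
53 ≡ 1 (mod 4), so quadratic reciprocity gives (35/53) = (53/35). Reduce: 53 ≡ 18 (mod 35). Now have -(18/35).
Factor out 2: 18 = 2·9. Since 35 ≡ 3 (mod 8), (2/35) = -1. Now have (9/35).
9 ≡ 1 (mod 4), so quadratic reciprocity gives (9/35) = (35/9). Reduce: 35 ≡ 8 (mod 9). Now have (8/9).
Factor out 2: 8 = 2^3. Since 9 ≡ 1 (mod 8), (2/9) = +1, and (2/9)^3 = +1. Now have (1/9).
(1/9) = 1. Collecting the sign factors: 1.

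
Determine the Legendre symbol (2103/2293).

2293 ≡ 1 (mod 4), so quadratic reciprocity gives (2103/2293) = (2293/2103). Reduce: 2293 ≡ 190 (mod 2103). Now have (190/2103).
Factor out 2: 190 = 2·95. Since 2103 ≡ 7 (mod 8), (2/2103) = +1. Now have (95/2103).
Both 95 ≡ 3 and 2103 ≡ 3 (mod 4), so reciprocity gives (95/2103) = -(2103/95). Reduce: 2103 ≡ 13 (mod 95). Now have -(13/95).
13 ≡ 1 (mod 4), so quadratic reciprocity gives (13/95) = (95/13). Reduce: 95 ≡ 4 (mod 13). Now have -(4/13).
Factor out 2: 4 = 2^2. Since 13 ≡ 5 (mod 8), (2/13) = -1, and (2/13)^2 = +1. Now have -(1/13).
(1/13) = 1. Collecting the sign factors: -1.

-1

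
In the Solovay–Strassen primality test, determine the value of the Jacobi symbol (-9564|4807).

Reduce the numerator: -9564 ≡ 50 (mod 4807), so (-9564|4807) = (50|4807).
Factor out 2: 50 = 2·25. Since 4807 ≡ 7 (mod 8), (2|4807) = +1. Now have (25|4807).
25 ≡ 1 (mod 4), so quadratic reciprocity gives (25|4807) = (4807|25). Reduce: 4807 ≡ 7 (mod 25). Now have (7|25).
25 ≡ 1 (mod 4), so quadratic reciprocity gives (7|25) = (25|7). Reduce: 25 ≡ 4 (mod 7). Now have (4|7).
Factor out 2: 4 = 2^2. Since 7 ≡ 7 (mod 8), (2|7) = +1, and (2|7)^2 = +1. Now have (1|7).
(1|7) = 1. Collecting the sign factors: 1.

1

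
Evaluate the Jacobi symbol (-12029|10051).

0

Pull out -1: (-12029|10051) = (-1|10051)·(12029|10051). Since 10051 ≡ 3 (mod 4), (-1|10051) = -1. Now have -(12029|10051).
Reduce the numerator: 12029 ≡ 1978 (mod 10051), so (12029|10051) = (1978|10051).
Factor out 2: 1978 = 2·989. Since 10051 ≡ 3 (mod 8), (2|10051) = -1. Now have (989|10051).
989 ≡ 1 (mod 4), so quadratic reciprocity gives (989|10051) = (10051|989). Reduce: 10051 ≡ 161 (mod 989). Now have (161|989).
161 ≡ 1 (mod 4), so quadratic reciprocity gives (161|989) = (989|161). Reduce: 989 ≡ 23 (mod 161). Now have (23|161).
161 ≡ 1 (mod 4), so quadratic reciprocity gives (23|161) = (161|23). Reduce: 161 ≡ 0 (mod 23). Now have (0|23).
The numerator is now 0 with denominator 23 > 1: the symbol is 0.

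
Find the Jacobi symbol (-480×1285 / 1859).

By multiplicativity, (-480·1285 / 1859) = (-480 / 1859)·(1285 / 1859).
First factor (-480 / 1859):
Pull out -1: (-480 / 1859) = (-1 / 1859)·(480 / 1859). Since 1859 ≡ 3 (mod 4), (-1 / 1859) = -1. Now have -(480 / 1859).
Factor out 2: 480 = 2^5·15. Since 1859 ≡ 3 (mod 8), (2 / 1859) = -1, and (2 / 1859)^5 = -1. Now have (15 / 1859).
Both 15 ≡ 3 and 1859 ≡ 3 (mod 4), so reciprocity gives (15 / 1859) = -(1859 / 15). Reduce: 1859 ≡ 14 (mod 15). Now have -(14 / 15).
Factor out 2: 14 = 2·7. Since 15 ≡ 7 (mod 8), (2 / 15) = +1. Now have -(7 / 15).
Both 7 ≡ 3 and 15 ≡ 3 (mod 4), so reciprocity gives (7 / 15) = -(15 / 7). Reduce: 15 ≡ 1 (mod 7). Now have (1 / 7).
(1 / 7) = 1. Collecting the sign factors: 1.
Second factor (1285 / 1859):
1285 ≡ 1 (mod 4), so quadratic reciprocity gives (1285 / 1859) = (1859 / 1285). Reduce: 1859 ≡ 574 (mod 1285). Now have (574 / 1285).
Factor out 2: 574 = 2·287. Since 1285 ≡ 5 (mod 8), (2 / 1285) = -1. Now have -(287 / 1285).
1285 ≡ 1 (mod 4), so quadratic reciprocity gives (287 / 1285) = (1285 / 287). Reduce: 1285 ≡ 137 (mod 287). Now have -(137 / 287).
137 ≡ 1 (mod 4), so quadratic reciprocity gives (137 / 287) = (287 / 137). Reduce: 287 ≡ 13 (mod 137). Now have -(13 / 137).
13 ≡ 1 (mod 4), so quadratic reciprocity gives (13 / 137) = (137 / 13). Reduce: 137 ≡ 7 (mod 13). Now have -(7 / 13).
13 ≡ 1 (mod 4), so quadratic reciprocity gives (7 / 13) = (13 / 7). Reduce: 13 ≡ 6 (mod 7). Now have -(6 / 7).
Factor out 2: 6 = 2·3. Since 7 ≡ 7 (mod 8), (2 / 7) = +1. Now have -(3 / 7).
Both 3 ≡ 3 and 7 ≡ 3 (mod 4), so reciprocity gives (3 / 7) = -(7 / 3). Reduce: 7 ≡ 1 (mod 3). Now have (1 / 3).
(1 / 3) = 1. Collecting the sign factors: 1.
Product: (1)·(1) = 1.

1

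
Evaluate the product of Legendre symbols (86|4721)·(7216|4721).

By multiplicativity, (86·7216|4721) = (86|4721)·(7216|4721).
First factor (86|4721):
Factor out 2: 86 = 2·43. Since 4721 ≡ 1 (mod 8), (2|4721) = +1. Now have (43|4721).
4721 ≡ 1 (mod 4), so quadratic reciprocity gives (43|4721) = (4721|43). Reduce: 4721 ≡ 34 (mod 43). Now have (34|43).
Factor out 2: 34 = 2·17. Since 43 ≡ 3 (mod 8), (2|43) = -1. Now have -(17|43).
17 ≡ 1 (mod 4), so quadratic reciprocity gives (17|43) = (43|17). Reduce: 43 ≡ 9 (mod 17). Now have -(9|17).
9 ≡ 1 (mod 4), so quadratic reciprocity gives (9|17) = (17|9). Reduce: 17 ≡ 8 (mod 9). Now have -(8|9).
Factor out 2: 8 = 2^3. Since 9 ≡ 1 (mod 8), (2|9) = +1, and (2|9)^3 = +1. Now have -(1|9).
(1|9) = 1. Collecting the sign factors: -1.
Second factor (7216|4721):
Reduce the numerator: 7216 ≡ 2495 (mod 4721), so (7216|4721) = (2495|4721).
4721 ≡ 1 (mod 4), so quadratic reciprocity gives (2495|4721) = (4721|2495). Reduce: 4721 ≡ 2226 (mod 2495). Now have (2226|2495).
Factor out 2: 2226 = 2·1113. Since 2495 ≡ 7 (mod 8), (2|2495) = +1. Now have (1113|2495).
1113 ≡ 1 (mod 4), so quadratic reciprocity gives (1113|2495) = (2495|1113). Reduce: 2495 ≡ 269 (mod 1113). Now have (269|1113).
269 ≡ 1 (mod 4), so quadratic reciprocity gives (269|1113) = (1113|269). Reduce: 1113 ≡ 37 (mod 269). Now have (37|269).
37 ≡ 1 (mod 4), so quadratic reciprocity gives (37|269) = (269|37). Reduce: 269 ≡ 10 (mod 37). Now have (10|37).
Factor out 2: 10 = 2·5. Since 37 ≡ 5 (mod 8), (2|37) = -1. Now have -(5|37).
5 ≡ 1 (mod 4), so quadratic reciprocity gives (5|37) = (37|5). Reduce: 37 ≡ 2 (mod 5). Now have -(2|5).
Factor out 2: 2 = 2. Since 5 ≡ 5 (mod 8), (2|5) = -1. Now have (1|5).
(1|5) = 1. Collecting the sign factors: 1.
Product: (-1)·(1) = -1.

-1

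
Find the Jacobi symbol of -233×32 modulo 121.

By multiplicativity, (-233·32 / 121) = (-233 / 121)·(32 / 121).
First factor (-233 / 121):
(-233 / 121)
  = (233 / 121)    [121 ≡ 1 mod 4 ⇒ (-1 / 121) = +1]
  = (112 / 121)    [233 ≡ 112 mod 121]
  = (7 / 121)    [121 ≡ 1 mod 8 ⇒ (2 / 121)^4 = +1]
  = (121 / 7)    [QR: 121 ≡ 1 mod 4, sign kept]
  = (2 / 7)    [121 ≡ 2 mod 7]
  = (1 / 7)    [7 ≡ 7 mod 8 ⇒ (2 / 7) = +1]
  = 1    [(1 / 7) = 1]
Second factor (32 / 121):
(32 / 121)
  = (1 / 121)    [121 ≡ 1 mod 8 ⇒ (2 / 121)^5 = +1]
  = 1    [(1 / 121) = 1]
Product: (1)·(1) = 1.

1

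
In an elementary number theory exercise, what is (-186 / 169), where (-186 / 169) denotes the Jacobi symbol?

(-186 / 169)
  = (152 / 169)    [-186 ≡ 152 mod 169]
  = (19 / 169)    [169 ≡ 1 mod 8 ⇒ (2 / 169)^3 = +1]
  = (169 / 19)    [QR: 169 ≡ 1 mod 4, sign kept]
  = (17 / 19)    [169 ≡ 17 mod 19]
  = (19 / 17)    [QR: 17 ≡ 1 mod 4, sign kept]
  = (2 / 17)    [19 ≡ 2 mod 17]
  = (1 / 17)    [17 ≡ 1 mod 8 ⇒ (2 / 17) = +1]
  = 1    [(1 / 17) = 1]

1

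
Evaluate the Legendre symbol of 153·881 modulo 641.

1

By multiplicativity, (153·881/641) = (153/641)·(881/641).
First factor (153/641):
153 ≡ 1 (mod 4), so quadratic reciprocity gives (153/641) = (641/153). Reduce: 641 ≡ 29 (mod 153). Now have (29/153).
29 ≡ 1 (mod 4), so quadratic reciprocity gives (29/153) = (153/29). Reduce: 153 ≡ 8 (mod 29). Now have (8/29).
Factor out 2: 8 = 2^3. Since 29 ≡ 5 (mod 8), (2/29) = -1, and (2/29)^3 = -1. Now have -(1/29).
(1/29) = 1. Collecting the sign factors: -1.
Second factor (881/641):
Reduce the numerator: 881 ≡ 240 (mod 641), so (881/641) = (240/641).
Factor out 2: 240 = 2^4·15. Since 641 ≡ 1 (mod 8), (2/641) = +1, and (2/641)^4 = +1. Now have (15/641).
641 ≡ 1 (mod 4), so quadratic reciprocity gives (15/641) = (641/15). Reduce: 641 ≡ 11 (mod 15). Now have (11/15).
Both 11 ≡ 3 and 15 ≡ 3 (mod 4), so reciprocity gives (11/15) = -(15/11). Reduce: 15 ≡ 4 (mod 11). Now have -(4/11).
Factor out 2: 4 = 2^2. Since 11 ≡ 3 (mod 8), (2/11) = -1, and (2/11)^2 = +1. Now have -(1/11).
(1/11) = 1. Collecting the sign factors: -1.
Product: (-1)·(-1) = 1.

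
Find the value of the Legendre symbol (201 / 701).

1

(201 / 701)
  = (701 / 201)    [QR: 201 ≡ 1 mod 4, sign kept]
  = (98 / 201)    [701 ≡ 98 mod 201]
  = (49 / 201)    [201 ≡ 1 mod 8 ⇒ (2 / 201) = +1]
  = (201 / 49)    [QR: 49 ≡ 1 mod 4, sign kept]
  = (5 / 49)    [201 ≡ 5 mod 49]
  = (49 / 5)    [QR: 5 ≡ 1 mod 4, sign kept]
  = (4 / 5)    [49 ≡ 4 mod 5]
  = (1 / 5)    [5 ≡ 5 mod 8 ⇒ (2 / 5)^2 = +1]
  = 1    [(1 / 5) = 1]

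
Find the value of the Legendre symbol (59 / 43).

1

Reduce the numerator: 59 ≡ 16 (mod 43), so (59 / 43) = (16 / 43).
Factor out 2: 16 = 2^4. Since 43 ≡ 3 (mod 8), (2 / 43) = -1, and (2 / 43)^4 = +1. Now have (1 / 43).
(1 / 43) = 1. Collecting the sign factors: 1.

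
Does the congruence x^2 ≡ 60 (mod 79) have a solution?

Factor out 2: 60 = 2^2·15. Since 79 ≡ 7 (mod 8), (2/79) = +1, and (2/79)^2 = +1. Now have (15/79).
Both 15 ≡ 3 and 79 ≡ 3 (mod 4), so reciprocity gives (15/79) = -(79/15). Reduce: 79 ≡ 4 (mod 15). Now have -(4/15).
Factor out 2: 4 = 2^2. Since 15 ≡ 7 (mod 8), (2/15) = +1, and (2/15)^2 = +1. Now have -(1/15).
(1/15) = 1. Collecting the sign factors: -1.
(60/79) = -1, and 79 is prime, so 60 is not a quadratic residue mod 79.

no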